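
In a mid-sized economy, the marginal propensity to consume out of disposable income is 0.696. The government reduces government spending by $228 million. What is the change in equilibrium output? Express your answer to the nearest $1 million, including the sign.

Expenditure multiplier = 1/(1 − MPC) = 1/(1 − 0.696) = 1/0.304 ≈ 3.289.
ΔY = k × ΔG = (−$228 million) / 0.304 = −$750 million.

−$750 million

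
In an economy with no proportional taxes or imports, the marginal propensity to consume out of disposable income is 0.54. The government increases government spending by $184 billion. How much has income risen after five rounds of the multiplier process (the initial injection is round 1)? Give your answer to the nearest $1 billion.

Round 1 adds ΔG = $184 billion; each later round is MPC = 0.54 times the previous.
After 5 rounds: 184 + 99.36 + 53.6544 + 28.973376 + 15.64562304 = ΔG·(1 − c^5)/(1 − c) = 184 × (1 − 0.0459165024)/0.46 ≈ $382 billion.

$382 billion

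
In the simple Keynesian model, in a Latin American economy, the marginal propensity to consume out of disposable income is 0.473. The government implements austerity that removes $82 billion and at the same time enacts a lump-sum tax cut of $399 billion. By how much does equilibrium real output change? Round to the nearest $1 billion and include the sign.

Expenditure multiplier = 1/(1 − MPC) = 1/(1 − 0.473) = 1/0.527 ≈ 1.898.
ΔG contributes k·ΔG = (−$82 billion) / 0.527 ≈ −$155.6 billion.
ΔT of −$399 billion changes first-round spending by −c·ΔT = +$188.727 billion, contributing k·(−c·ΔT) = (+$188.727 billion) / 0.527 ≈ +$358.1 billion.
Net ΔY = k(ΔG − c·ΔT) = (+$106.727 billion) / 0.527 ≈ +$203 billion.

+$203 billion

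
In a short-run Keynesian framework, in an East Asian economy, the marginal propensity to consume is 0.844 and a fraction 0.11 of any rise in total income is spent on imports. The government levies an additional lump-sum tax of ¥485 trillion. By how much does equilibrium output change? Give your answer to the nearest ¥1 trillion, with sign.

A lump-sum tax change of +¥485 trillion shifts disposable income by −¥485 trillion; first-round consumption changes by −c × ΔT = −0.844 × (+¥485 trillion) = −¥409.34 trillion.
Expenditure multiplier = 1/(1 − c + m) = 1/(1 − 0.844 + 0.11) = 1/0.266 ≈ 3.759.
The tax multiplier is −c × k ≈ −3.173, so ΔY = k × (−c·ΔT) = (−¥409.34 trillion) / 0.266 ≈ −¥1,539 trillion.

−¥1,539 trillion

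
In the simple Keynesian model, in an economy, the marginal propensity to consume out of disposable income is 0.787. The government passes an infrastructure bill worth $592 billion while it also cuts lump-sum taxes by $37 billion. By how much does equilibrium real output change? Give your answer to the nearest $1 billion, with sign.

Expenditure multiplier = 1/(1 − MPC) = 1/(1 − 0.787) = 1/0.213 ≈ 4.695.
ΔG contributes k·ΔG = (+$592 billion) / 0.213 ≈ +$2,779.3 billion.
ΔT of −$37 billion changes first-round spending by −c·ΔT = +$29.119 billion, contributing k·(−c·ΔT) = (+$29.119 billion) / 0.213 ≈ +$136.7 billion.
Net ΔY = k(ΔG − c·ΔT) = (+$621.119 billion) / 0.213 ≈ +$2,916 billion.

+$2,916 billion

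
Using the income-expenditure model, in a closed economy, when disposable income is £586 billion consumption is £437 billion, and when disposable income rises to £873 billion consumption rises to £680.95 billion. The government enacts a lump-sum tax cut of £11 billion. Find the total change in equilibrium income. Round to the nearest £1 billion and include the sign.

+£62 billion

MPC = ΔC/ΔYd = (680.95 − 437)/(873 − 586) = 243.95/287 = 0.85.
A lump-sum tax change of −£11 billion shifts disposable income by +£11 billion; first-round consumption changes by −c × ΔT = −0.85 × (−£11 billion) = +£9.35 billion.
Expenditure multiplier = 1/(1 − MPC) = 1/(1 − 0.85) = 1/0.15 ≈ 6.667.
The tax multiplier is −c × k ≈ −5.667, so ΔY = k × (−c·ΔT) = (+£9.35 billion) / 0.15 ≈ +£62 billion.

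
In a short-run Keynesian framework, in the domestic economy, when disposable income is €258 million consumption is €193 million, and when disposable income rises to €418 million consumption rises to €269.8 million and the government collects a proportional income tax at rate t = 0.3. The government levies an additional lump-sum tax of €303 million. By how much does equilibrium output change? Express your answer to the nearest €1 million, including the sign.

−€219 million

MPC = ΔC/ΔYd = (269.8 − 193)/(418 − 258) = 76.8/160 = 0.48.
A lump-sum tax change of +€303 million shifts disposable income by −€303 million; first-round consumption changes by −c × ΔT = −0.48 × (+€303 million) = −€145.44 million.
Expenditure multiplier = 1/(1 − c(1−t)) = 1/(1 − 0.48×0.7) = 1/0.664 ≈ 1.506.
The tax multiplier is −c × k ≈ −0.723, so ΔY = k × (−c·ΔT) = (−€145.44 million) / 0.664 ≈ −€219 million.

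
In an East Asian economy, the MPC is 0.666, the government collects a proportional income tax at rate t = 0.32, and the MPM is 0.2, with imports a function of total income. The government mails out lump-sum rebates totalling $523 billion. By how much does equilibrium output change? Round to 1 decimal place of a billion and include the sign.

A lump-sum tax change of −$523 billion shifts disposable income by +$523 billion; first-round consumption changes by −c × ΔT = −0.666 × (−$523 billion) = +$348.318 billion.
Expenditure multiplier = 1/(1 − c(1−t) + m) = 1/(1 − 0.666×0.68 + 0.2) = 1/0.74712 ≈ 1.338.
The tax multiplier is −c × k ≈ −0.891, so ΔY = k × (−c·ΔT) = (+$348.318 billion) / 0.74712 ≈ +$466.2 billion.

+$466.2 billion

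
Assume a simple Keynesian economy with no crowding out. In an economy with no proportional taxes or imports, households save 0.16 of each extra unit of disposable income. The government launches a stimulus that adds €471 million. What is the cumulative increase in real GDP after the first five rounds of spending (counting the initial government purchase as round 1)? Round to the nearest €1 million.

MPC = 1 − MPS = 1 − 0.16 = 0.84.
Round 1 adds ΔG = €471 million; each later round is MPC = 0.84 times the previous.
After 5 rounds: 471 + 395.64 + 332.3376 + 279.163584 + 234.49741056 = ΔG·(1 − c^5)/(1 − c) = 471 × (1 − 0.4182119424)/0.16 ≈ €1,713 million.

€1,713 million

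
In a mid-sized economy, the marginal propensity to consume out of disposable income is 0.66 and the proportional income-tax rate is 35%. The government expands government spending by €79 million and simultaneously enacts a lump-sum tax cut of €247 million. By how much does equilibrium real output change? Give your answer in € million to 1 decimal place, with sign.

Expenditure multiplier = 1/(1 − c(1−t)) = 1/(1 − 0.66×0.65) = 1/0.571 ≈ 1.751.
ΔG contributes k·ΔG = (+€79 million) / 0.571 ≈ +€138.4 million.
ΔT of −€247 million changes first-round spending by −c·ΔT = +€163.02 million, contributing k·(−c·ΔT) = (+€163.02 million) / 0.571 ≈ +€285.5 million.
Net ΔY = k(ΔG − c·ΔT) = (+€242.02 million) / 0.571 ≈ +€423.9 million.

+€423.9 million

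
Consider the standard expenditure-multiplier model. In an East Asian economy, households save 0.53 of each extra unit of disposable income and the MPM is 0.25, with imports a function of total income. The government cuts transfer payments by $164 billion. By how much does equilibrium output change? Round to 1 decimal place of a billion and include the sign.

−$98.8 billion

MPC = 1 − MPS = 1 − 0.53 = 0.47.
The transfer change shifts disposable income by −$164 billion, so first-round consumption changes by c·ΔTR = 0.47 × (−$164 billion) = −$77.08 billion.
Expenditure multiplier = 1/(1 − c + m) = 1/(1 − 0.47 + 0.25) = 1/0.78 ≈ 1.282.
The transfer multiplier is c × k ≈ 0.603, so ΔY = k × (c·ΔTR) = (−$77.08 billion) / 0.78 ≈ −$98.8 billion.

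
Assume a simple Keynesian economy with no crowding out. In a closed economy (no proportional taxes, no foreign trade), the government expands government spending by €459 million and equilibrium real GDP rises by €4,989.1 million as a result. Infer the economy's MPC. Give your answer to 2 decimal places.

0.91

Implied spending multiplier k = ΔY/ΔG = 4,989.1/459 ≈ 10.8695.
Since k = 1/(1 − MPC), MPC = 1 − 1/k = 1 − ΔG/ΔY = 1 − 459/4,989.1 ≈ 0.91.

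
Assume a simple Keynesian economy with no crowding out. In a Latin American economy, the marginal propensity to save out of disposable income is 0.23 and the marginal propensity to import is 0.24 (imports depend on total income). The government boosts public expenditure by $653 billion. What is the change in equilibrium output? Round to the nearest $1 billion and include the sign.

+$1,389 billion

MPC = 1 − MPS = 1 − 0.23 = 0.77.
Spending multiplier = 1/(1 − c + m) = 1/(1 − 0.77 + 0.24) = 1/0.47 ≈ 2.128.
ΔY = k × ΔG = (+$653 billion) / 0.47 ≈ +$1,389 billion.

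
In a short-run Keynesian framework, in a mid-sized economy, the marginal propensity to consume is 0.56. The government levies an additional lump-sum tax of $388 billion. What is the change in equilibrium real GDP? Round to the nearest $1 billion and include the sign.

−$494 billion

A lump-sum tax change of +$388 billion shifts disposable income by −$388 billion; first-round consumption changes by −c × ΔT = −0.56 × (+$388 billion) = −$217.28 billion.
Expenditure multiplier = 1/(1 − MPC) = 1/(1 − 0.56) = 1/0.44 ≈ 2.273.
The tax multiplier is −c × k ≈ −1.273, so ΔY = k × (−c·ΔT) = (−$217.28 billion) / 0.44 ≈ −$494 billion.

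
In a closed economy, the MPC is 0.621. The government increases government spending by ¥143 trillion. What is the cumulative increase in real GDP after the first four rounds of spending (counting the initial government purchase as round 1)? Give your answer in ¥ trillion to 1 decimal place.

¥321.2 trillion

Round 1 adds ΔG = ¥143 trillion; each later round is MPC = 0.621 times the previous.
After 4 rounds: 143 + 88.803 + 55.146663 + 34.246077723 = ΔG·(1 − c^4)/(1 − c) = 143 × (1 − 0.148718980881)/0.379 ≈ ¥321.2 trillion.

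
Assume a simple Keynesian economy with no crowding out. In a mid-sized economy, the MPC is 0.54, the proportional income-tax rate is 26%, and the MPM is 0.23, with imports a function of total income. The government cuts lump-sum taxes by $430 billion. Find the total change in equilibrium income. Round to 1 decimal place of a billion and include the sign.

+$279.6 billion

A lump-sum tax change of −$430 billion shifts disposable income by +$430 billion; first-round consumption changes by −c × ΔT = −0.54 × (−$430 billion) = +$232.2 billion.
Expenditure multiplier = 1/(1 − c(1−t) + m) = 1/(1 − 0.54×0.74 + 0.23) = 1/0.8304 ≈ 1.204.
The tax multiplier is −c × k ≈ −0.65, so ΔY = k × (−c·ΔT) = (+$232.2 billion) / 0.8304 ≈ +$279.6 billion.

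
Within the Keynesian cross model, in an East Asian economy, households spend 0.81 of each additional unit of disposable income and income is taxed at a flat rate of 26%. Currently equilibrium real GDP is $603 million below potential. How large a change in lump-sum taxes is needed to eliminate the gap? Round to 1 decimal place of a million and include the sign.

−$298.2 million

Spending multiplier = 1/(1 − c(1−t)) = 1/(1 − 0.81×0.74) = 1/0.4006 ≈ 2.496.
Tax multiplier = −c·k = −0.81/0.4006 ≈ −2.022. Need ΔY = +$603 million, so ΔT = ΔY/(−c·k) = −(+$603 million) × 0.4006 / 0.81 ≈ −$298.2 million.
The government should cut lump-sum taxes by $298.2 million.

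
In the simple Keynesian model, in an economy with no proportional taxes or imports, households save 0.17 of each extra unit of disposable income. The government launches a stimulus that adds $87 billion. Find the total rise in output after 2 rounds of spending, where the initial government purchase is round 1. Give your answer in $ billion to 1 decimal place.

MPC = 1 − MPS = 1 − 0.17 = 0.83.
Round 1 adds ΔG = $87 billion; each later round is MPC = 0.83 times the previous.
After 2 rounds: 87 + 72.21 = ΔG·(1 − c^2)/(1 − c) = 87 × (1 − 0.6889)/0.17 ≈ $159.2 billion.

$159.2 billion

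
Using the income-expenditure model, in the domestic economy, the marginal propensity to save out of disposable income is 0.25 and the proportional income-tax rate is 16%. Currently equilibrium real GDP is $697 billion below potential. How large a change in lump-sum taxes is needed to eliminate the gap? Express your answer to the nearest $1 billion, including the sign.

MPC = 1 − MPS = 1 − 0.25 = 0.75.
Spending multiplier = 1/(1 − c(1−t)) = 1/(1 − 0.75×0.84) = 1/0.37 ≈ 2.703.
Tax multiplier = −c·k = −0.75/0.37 ≈ −2.027. Need ΔY = +$697 billion, so ΔT = ΔY/(−c·k) = −(+$697 billion) × 0.37 / 0.75 ≈ −$344 billion.
The government should cut lump-sum taxes by $344 billion.

−$344 billion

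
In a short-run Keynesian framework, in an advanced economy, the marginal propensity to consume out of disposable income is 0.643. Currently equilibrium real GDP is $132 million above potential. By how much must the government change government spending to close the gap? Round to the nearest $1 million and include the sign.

−$47 million

Spending multiplier = 1/(1 − MPC) = 1/(1 − 0.643) = 1/0.357 ≈ 2.801.
Need ΔY = −$132 million, so ΔG = ΔY/k = (−$132 million) × 0.357 ≈ −$47 million.
The government should cut government spending by $47 million.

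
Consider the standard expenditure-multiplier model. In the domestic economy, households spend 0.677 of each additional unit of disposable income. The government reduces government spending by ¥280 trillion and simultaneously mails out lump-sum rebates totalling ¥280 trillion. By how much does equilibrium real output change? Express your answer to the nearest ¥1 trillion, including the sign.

−¥280 trillion

Expenditure multiplier = 1/(1 − MPC) = 1/(1 − 0.677) = 1/0.323 ≈ 3.096.
ΔG contributes k·ΔG = (−¥280 trillion) / 0.323 ≈ −¥866.9 trillion.
ΔT of −¥280 trillion changes first-round spending by −c·ΔT = +¥189.56 trillion, contributing k·(−c·ΔT) = (+¥189.56 trillion) / 0.323 ≈ +¥586.9 trillion.
With ΔG = ΔT and no other leakages, the balanced-budget multiplier is 1, so ΔY = ΔG = −¥280 trillion.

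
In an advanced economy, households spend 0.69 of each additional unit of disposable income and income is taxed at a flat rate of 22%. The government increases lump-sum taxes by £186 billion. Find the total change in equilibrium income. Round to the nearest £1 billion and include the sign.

−£278 billion

A lump-sum tax change of +£186 billion shifts disposable income by −£186 billion; first-round consumption changes by −c × ΔT = −0.69 × (+£186 billion) = −£128.34 billion.
Expenditure multiplier = 1/(1 − c(1−t)) = 1/(1 − 0.69×0.78) = 1/0.4618 ≈ 2.165.
The tax multiplier is −c × k ≈ −1.494, so ΔY = k × (−c·ΔT) = (−£128.34 billion) / 0.4618 ≈ −£278 billion.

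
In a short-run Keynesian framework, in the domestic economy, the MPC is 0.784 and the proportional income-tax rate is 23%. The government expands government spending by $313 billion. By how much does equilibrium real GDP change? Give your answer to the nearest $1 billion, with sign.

Spending multiplier = 1/(1 − c(1−t)) = 1/(1 − 0.784×0.77) = 1/0.39632 ≈ 2.523.
ΔY = k × ΔG = (+$313 billion) / 0.39632 ≈ +$790 billion.

+$790 billion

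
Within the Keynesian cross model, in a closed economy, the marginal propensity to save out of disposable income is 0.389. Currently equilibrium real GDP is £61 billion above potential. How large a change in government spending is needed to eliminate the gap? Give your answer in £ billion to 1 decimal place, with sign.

−£23.7 billion

MPC = 1 − MPS = 1 − 0.389 = 0.611.
Spending multiplier = 1/(1 − MPC) = 1/(1 − 0.611) = 1/0.389 ≈ 2.571.
Need ΔY = −£61 billion, so ΔG = ΔY/k = (−£61 billion) × 0.389 ≈ −£23.7 billion.
The government should cut government spending by £23.7 billion.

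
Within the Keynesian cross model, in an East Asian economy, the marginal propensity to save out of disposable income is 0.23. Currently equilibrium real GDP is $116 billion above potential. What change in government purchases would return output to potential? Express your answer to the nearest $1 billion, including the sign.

MPC = 1 − MPS = 1 − 0.23 = 0.77.
Spending multiplier = 1/(1 − MPC) = 1/(1 − 0.77) = 1/0.23 ≈ 4.348.
Need ΔY = −$116 billion, so ΔG = ΔY/k = (−$116 billion) × 0.23 ≈ −$27 billion.
The government should cut government purchases by $27 billion.

−$27 billion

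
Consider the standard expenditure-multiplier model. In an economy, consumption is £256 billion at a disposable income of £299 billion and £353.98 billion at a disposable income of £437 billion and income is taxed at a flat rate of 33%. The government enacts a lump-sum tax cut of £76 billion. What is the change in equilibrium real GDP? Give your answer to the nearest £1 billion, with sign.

MPC = ΔC/ΔYd = (353.98 − 256)/(437 − 299) = 97.98/138 = 0.71.
A lump-sum tax change of −£76 billion shifts disposable income by +£76 billion; first-round consumption changes by −c × ΔT = −0.71 × (−£76 billion) = +£53.96 billion.
Expenditure multiplier = 1/(1 − c(1−t)) = 1/(1 − 0.71×0.67) = 1/0.5243 ≈ 1.907.
The tax multiplier is −c × k ≈ −1.354, so ΔY = k × (−c·ΔT) = (+£53.96 billion) / 0.5243 ≈ +£103 billion.

+£103 billion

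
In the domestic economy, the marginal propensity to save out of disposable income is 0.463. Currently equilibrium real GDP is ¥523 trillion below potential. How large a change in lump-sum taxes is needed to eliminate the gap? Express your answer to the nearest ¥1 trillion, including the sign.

MPC = 1 − MPS = 1 − 0.463 = 0.537.
Spending multiplier = 1/(1 − MPC) = 1/(1 − 0.537) = 1/0.463 ≈ 2.16.
Tax multiplier = −c·k = −0.537/0.463 ≈ −1.16. Need ΔY = +¥523 trillion, so ΔT = ΔY/(−c·k) = −(+¥523 trillion) × 0.463 / 0.537 ≈ −¥451 trillion.
The government should cut lump-sum taxes by ¥451 trillion.

−¥451 trillion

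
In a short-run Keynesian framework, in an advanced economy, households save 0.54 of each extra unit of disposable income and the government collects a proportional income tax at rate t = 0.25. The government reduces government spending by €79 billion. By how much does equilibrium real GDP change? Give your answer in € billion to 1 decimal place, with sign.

MPC = 1 − MPS = 1 − 0.54 = 0.46.
Spending multiplier = 1/(1 − c(1−t)) = 1/(1 − 0.46×0.75) = 1/0.655 ≈ 1.527.
ΔY = k × ΔG = (−€79 billion) / 0.655 ≈ −€120.6 billion.

−€120.6 billion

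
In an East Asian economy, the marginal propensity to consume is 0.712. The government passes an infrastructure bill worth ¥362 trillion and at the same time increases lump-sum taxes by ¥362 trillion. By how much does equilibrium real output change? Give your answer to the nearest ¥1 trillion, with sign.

Expenditure multiplier = 1/(1 − MPC) = 1/(1 − 0.712) = 1/0.288 ≈ 3.472.
ΔG contributes k·ΔG = (+¥362 trillion) / 0.288 ≈ +¥1,256.9 trillion.
ΔT of +¥362 trillion changes first-round spending by −c·ΔT = −¥257.744 trillion, contributing k·(−c·ΔT) = (−¥257.744 trillion) / 0.288 ≈ −¥894.9 trillion.
With ΔG = ΔT and no other leakages, the balanced-budget multiplier is 1, so ΔY = ΔG = +¥362 trillion.

+¥362 trillion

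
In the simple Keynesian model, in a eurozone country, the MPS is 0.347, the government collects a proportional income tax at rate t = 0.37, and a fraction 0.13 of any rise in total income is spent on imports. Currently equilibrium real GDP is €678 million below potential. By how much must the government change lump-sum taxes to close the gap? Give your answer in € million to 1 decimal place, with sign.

MPC = 1 − MPS = 1 − 0.347 = 0.653.
Spending multiplier = 1/(1 − c(1−t) + m) = 1/(1 − 0.653×0.63 + 0.13) = 1/0.71861 ≈ 1.392.
Tax multiplier = −c·k = −0.653/0.71861 ≈ −0.909. Need ΔY = +€678 million, so ΔT = ΔY/(−c·k) = −(+€678 million) × 0.71861 / 0.653 ≈ −€746.1 million.
The government should cut lump-sum taxes by €746.1 million.

−€746.1 million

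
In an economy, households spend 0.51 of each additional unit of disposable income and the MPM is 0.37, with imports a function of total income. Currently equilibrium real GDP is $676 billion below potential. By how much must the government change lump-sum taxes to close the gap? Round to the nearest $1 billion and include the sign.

Spending multiplier = 1/(1 − c + m) = 1/(1 − 0.51 + 0.37) = 1/0.86 ≈ 1.163.
Tax multiplier = −c·k = −0.51/0.86 ≈ −0.593. Need ΔY = +$676 billion, so ΔT = ΔY/(−c·k) = −(+$676 billion) × 0.86 / 0.51 ≈ −$1,140 billion.
The government should cut lump-sum taxes by $1,140 billion.

−$1,140 billion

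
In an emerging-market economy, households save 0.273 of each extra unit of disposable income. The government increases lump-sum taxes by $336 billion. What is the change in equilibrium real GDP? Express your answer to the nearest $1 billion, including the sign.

MPC = 1 − MPS = 1 − 0.273 = 0.727.
A lump-sum tax change of +$336 billion shifts disposable income by −$336 billion; first-round consumption changes by −c × ΔT = −0.727 × (+$336 billion) = −$244.272 billion.
Expenditure multiplier = 1/(1 − MPC) = 1/(1 − 0.727) = 1/0.273 ≈ 3.663.
The tax multiplier is −c × k ≈ −2.663, so ΔY = k × (−c·ΔT) = (−$244.272 billion) / 0.273 ≈ −$895 billion.

−$895 billion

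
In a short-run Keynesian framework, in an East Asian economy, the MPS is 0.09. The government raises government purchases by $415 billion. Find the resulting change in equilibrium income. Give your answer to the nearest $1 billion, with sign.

+$4,611 billion

MPC = 1 − MPS = 1 − 0.09 = 0.91.
Government-spending multiplier = 1/(1 − MPC) = 1/(1 − 0.91) = 1/0.09 ≈ 11.111.
ΔY = k × ΔG = (+$415 billion) / 0.09 ≈ +$4,611 billion.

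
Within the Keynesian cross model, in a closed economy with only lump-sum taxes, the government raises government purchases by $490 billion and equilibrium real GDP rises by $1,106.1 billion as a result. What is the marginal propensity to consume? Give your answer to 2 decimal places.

0.56

Implied spending multiplier k = ΔY/ΔG = 1,106.1/490 ≈ 2.2573.
Since k = 1/(1 − MPC), MPC = 1 − 1/k = 1 − ΔG/ΔY = 1 − 490/1,106.1 ≈ 0.56.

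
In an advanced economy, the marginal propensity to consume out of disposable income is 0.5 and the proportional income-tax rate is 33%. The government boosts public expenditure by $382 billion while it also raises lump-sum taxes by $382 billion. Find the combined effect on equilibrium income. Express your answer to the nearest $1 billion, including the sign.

Expenditure multiplier = 1/(1 − c(1−t)) = 1/(1 − 0.5×0.67) = 1/0.665 ≈ 1.504.
ΔG contributes k·ΔG = (+$382 billion) / 0.665 ≈ +$574.4 billion.
ΔT of +$382 billion changes first-round spending by −c·ΔT = −$191 billion, contributing k·(−c·ΔT) = (−$191 billion) / 0.665 ≈ −$287.2 billion.
Net ΔY = k(ΔG − c·ΔT) = (+$191 billion) / 0.665 ≈ +$287 billion.

+$287 billion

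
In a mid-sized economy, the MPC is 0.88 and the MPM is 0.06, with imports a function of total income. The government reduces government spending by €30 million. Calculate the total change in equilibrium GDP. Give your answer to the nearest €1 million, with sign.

Expenditure multiplier = 1/(1 − c + m) = 1/(1 − 0.88 + 0.06) = 1/0.18 ≈ 5.556.
ΔY = k × ΔG = (−€30 million) / 0.18 ≈ −€167 million.

−€167 million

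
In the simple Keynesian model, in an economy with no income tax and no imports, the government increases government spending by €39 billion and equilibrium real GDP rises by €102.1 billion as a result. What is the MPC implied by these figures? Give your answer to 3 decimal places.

0.618

Implied spending multiplier k = ΔY/ΔG = 102.1/39 ≈ 2.6179.
Since k = 1/(1 − MPC), MPC = 1 − 1/k = 1 − ΔG/ΔY = 1 − 39/102.1 ≈ 0.618.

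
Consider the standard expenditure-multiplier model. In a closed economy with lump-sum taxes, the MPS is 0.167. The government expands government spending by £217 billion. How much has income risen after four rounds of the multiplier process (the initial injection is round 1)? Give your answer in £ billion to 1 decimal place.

MPC = 1 − MPS = 1 − 0.167 = 0.833.
Round 1 adds ΔG = £217 billion; each later round is MPC = 0.833 times the previous.
After 4 rounds: 217 + 180.761 + 150.573913 + 125.428069529 = ΔG·(1 − c^4)/(1 − c) = 217 × (1 − 0.481481944321)/0.167 ≈ £673.8 billion.

£673.8 billion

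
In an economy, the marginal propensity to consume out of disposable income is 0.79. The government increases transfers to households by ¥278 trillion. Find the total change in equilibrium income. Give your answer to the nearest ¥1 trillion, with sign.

+¥1,046 trillion

The transfer change shifts disposable income by +¥278 trillion, so first-round consumption changes by c·ΔTR = 0.79 × (+¥278 trillion) = +¥219.62 trillion.
Expenditure multiplier = 1/(1 − MPC) = 1/(1 − 0.79) = 1/0.21 ≈ 4.762.
The transfer multiplier is c × k ≈ 3.762, so ΔY = k × (c·ΔTR) = (+¥219.62 trillion) / 0.21 ≈ +¥1,046 trillion.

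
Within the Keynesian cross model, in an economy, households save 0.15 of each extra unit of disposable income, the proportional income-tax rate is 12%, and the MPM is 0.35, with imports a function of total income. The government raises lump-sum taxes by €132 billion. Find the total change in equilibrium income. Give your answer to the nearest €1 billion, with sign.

MPC = 1 − MPS = 1 − 0.15 = 0.85.
A lump-sum tax change of +€132 billion shifts disposable income by −€132 billion; first-round consumption changes by −c × ΔT = −0.85 × (+€132 billion) = −€112.2 billion.
Expenditure multiplier = 1/(1 − c(1−t) + m) = 1/(1 − 0.85×0.88 + 0.35) = 1/0.602 ≈ 1.661.
The tax multiplier is −c × k ≈ −1.412, so ΔY = k × (−c·ΔT) = (−€112.2 billion) / 0.602 ≈ −€186 billion.

−€186 billion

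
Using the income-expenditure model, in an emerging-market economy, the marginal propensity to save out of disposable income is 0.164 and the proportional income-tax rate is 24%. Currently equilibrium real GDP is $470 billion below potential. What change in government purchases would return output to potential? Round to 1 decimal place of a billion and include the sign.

MPC = 1 − MPS = 1 − 0.164 = 0.836.
Spending multiplier = 1/(1 − c(1−t)) = 1/(1 − 0.836×0.76) = 1/0.36464 ≈ 2.742.
Need ΔY = +$470 billion, so ΔG = ΔY/k = (+$470 billion) × 0.36464 ≈ +$171.4 billion.
The government should increase government purchases by $171.4 billion.

+$171.4 billion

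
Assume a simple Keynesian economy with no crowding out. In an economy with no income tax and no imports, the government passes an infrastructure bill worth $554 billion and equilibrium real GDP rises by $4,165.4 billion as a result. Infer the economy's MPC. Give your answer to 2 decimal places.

0.87

Implied spending multiplier k = ΔY/ΔG = 4,165.4/554 ≈ 7.5188.
Since k = 1/(1 − MPC), MPC = 1 − 1/k = 1 − ΔG/ΔY = 1 − 554/4,165.4 ≈ 0.87.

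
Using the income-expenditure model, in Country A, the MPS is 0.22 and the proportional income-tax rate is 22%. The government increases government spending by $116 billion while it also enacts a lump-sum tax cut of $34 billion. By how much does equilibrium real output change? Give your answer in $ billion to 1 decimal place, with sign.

+$363.9 billion

MPC = 1 − MPS = 1 − 0.22 = 0.78.
Expenditure multiplier = 1/(1 − c(1−t)) = 1/(1 − 0.78×0.78) = 1/0.3916 ≈ 2.554.
ΔG contributes k·ΔG = (+$116 billion) / 0.3916 ≈ +$296.2 billion.
ΔT of −$34 billion changes first-round spending by −c·ΔT = +$26.52 billion, contributing k·(−c·ΔT) = (+$26.52 billion) / 0.3916 ≈ +$67.7 billion.
Net ΔY = k(ΔG − c·ΔT) = (+$142.52 billion) / 0.3916 ≈ +$363.9 billion.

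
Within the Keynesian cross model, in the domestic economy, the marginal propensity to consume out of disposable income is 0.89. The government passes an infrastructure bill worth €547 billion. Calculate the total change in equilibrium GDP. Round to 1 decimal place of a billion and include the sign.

+€4,972.7 billion

Government-spending multiplier = 1/(1 − MPC) = 1/(1 − 0.89) = 1/0.11 ≈ 9.091.
ΔY = k × ΔG = (+€547 billion) / 0.11 ≈ +€4,972.7 billion.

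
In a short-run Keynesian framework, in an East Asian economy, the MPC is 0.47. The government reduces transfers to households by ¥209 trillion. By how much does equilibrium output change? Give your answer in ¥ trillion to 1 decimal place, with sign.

−¥185.3 trillion

The transfer change shifts disposable income by −¥209 trillion, so first-round consumption changes by c·ΔTR = 0.47 × (−¥209 trillion) = −¥98.23 trillion.
Expenditure multiplier = 1/(1 − MPC) = 1/(1 − 0.47) = 1/0.53 ≈ 1.887.
The transfer multiplier is c × k ≈ 0.887, so ΔY = k × (c·ΔTR) = (−¥98.23 trillion) / 0.53 ≈ −¥185.3 trillion.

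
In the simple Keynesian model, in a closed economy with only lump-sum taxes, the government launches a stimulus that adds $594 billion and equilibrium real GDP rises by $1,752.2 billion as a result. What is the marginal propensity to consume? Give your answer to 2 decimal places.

0.66

Implied spending multiplier k = ΔY/ΔG = 1,752.2/594 ≈ 2.9498.
Since k = 1/(1 − MPC), MPC = 1 − 1/k = 1 − ΔG/ΔY = 1 − 594/1,752.2 ≈ 0.66.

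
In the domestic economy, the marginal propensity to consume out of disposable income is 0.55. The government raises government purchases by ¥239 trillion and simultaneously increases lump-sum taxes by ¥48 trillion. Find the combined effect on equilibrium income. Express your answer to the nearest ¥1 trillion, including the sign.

Expenditure multiplier = 1/(1 − MPC) = 1/(1 − 0.55) = 1/0.45 ≈ 2.222.
ΔG contributes k·ΔG = (+¥239 trillion) / 0.45 ≈ +¥531.1 trillion.
ΔT of +¥48 trillion changes first-round spending by −c·ΔT = −¥26.4 trillion, contributing k·(−c·ΔT) = (−¥26.4 trillion) / 0.45 ≈ −¥58.7 trillion.
Net ΔY = k(ΔG − c·ΔT) = (+¥212.6 trillion) / 0.45 ≈ +¥472 trillion.

+¥472 trillion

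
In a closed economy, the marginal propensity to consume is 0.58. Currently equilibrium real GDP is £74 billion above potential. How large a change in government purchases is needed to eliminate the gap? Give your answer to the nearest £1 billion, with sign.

Spending multiplier = 1/(1 − MPC) = 1/(1 − 0.58) = 1/0.42 ≈ 2.381.
Need ΔY = −£74 billion, so ΔG = ΔY/k = (−£74 billion) × 0.42 ≈ −£31 billion.
The government should cut government purchases by £31 billion.

−£31 billion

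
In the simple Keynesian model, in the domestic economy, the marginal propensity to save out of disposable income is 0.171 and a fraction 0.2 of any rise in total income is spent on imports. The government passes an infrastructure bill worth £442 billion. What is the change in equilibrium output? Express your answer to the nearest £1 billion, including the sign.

+£1,191 billion

MPC = 1 − MPS = 1 − 0.171 = 0.829.
Government-spending multiplier = 1/(1 − c + m) = 1/(1 − 0.829 + 0.2) = 1/0.371 ≈ 2.695.
ΔY = k × ΔG = (+£442 billion) / 0.371 ≈ +£1,191 billion.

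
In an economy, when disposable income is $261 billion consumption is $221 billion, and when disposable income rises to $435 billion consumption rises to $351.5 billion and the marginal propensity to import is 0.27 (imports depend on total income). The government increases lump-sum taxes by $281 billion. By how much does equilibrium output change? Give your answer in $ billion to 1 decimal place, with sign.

MPC = ΔC/ΔYd = (351.5 − 221)/(435 − 261) = 130.5/174 = 0.75.
A lump-sum tax change of +$281 billion shifts disposable income by −$281 billion; first-round consumption changes by −c × ΔT = −0.75 × (+$281 billion) = −$210.75 billion.
Expenditure multiplier = 1/(1 − c + m) = 1/(1 − 0.75 + 0.27) = 1/0.52 ≈ 1.923.
The tax multiplier is −c × k ≈ −1.442, so ΔY = k × (−c·ΔT) = (−$210.75 billion) / 0.52 ≈ −$405.3 billion.

−$405.3 billion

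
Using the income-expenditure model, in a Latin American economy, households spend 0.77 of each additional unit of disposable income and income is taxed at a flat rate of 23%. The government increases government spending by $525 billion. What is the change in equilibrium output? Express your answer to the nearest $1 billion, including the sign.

Expenditure multiplier = 1/(1 − c(1−t)) = 1/(1 − 0.77×0.77) = 1/0.4071 ≈ 2.456.
ΔY = k × ΔG = (+$525 billion) / 0.4071 ≈ +$1,290 billion.

+$1,290 billion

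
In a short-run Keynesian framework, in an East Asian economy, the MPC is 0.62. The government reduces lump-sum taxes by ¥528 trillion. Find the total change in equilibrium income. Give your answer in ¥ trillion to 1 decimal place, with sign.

+¥861.5 trillion

A lump-sum tax change of −¥528 trillion shifts disposable income by +¥528 trillion; first-round consumption changes by −c × ΔT = −0.62 × (−¥528 trillion) = +¥327.36 trillion.
Expenditure multiplier = 1/(1 − MPC) = 1/(1 − 0.62) = 1/0.38 ≈ 2.632.
The tax multiplier is −c × k ≈ −1.632, so ΔY = k × (−c·ΔT) = (+¥327.36 trillion) / 0.38 ≈ +¥861.5 trillion.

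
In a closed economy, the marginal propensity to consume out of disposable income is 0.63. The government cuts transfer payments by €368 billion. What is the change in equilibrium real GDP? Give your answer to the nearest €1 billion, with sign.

The transfer change shifts disposable income by −€368 billion, so first-round consumption changes by c·ΔTR = 0.63 × (−€368 billion) = −€231.84 billion.
Expenditure multiplier = 1/(1 − MPC) = 1/(1 − 0.63) = 1/0.37 ≈ 2.703.
The transfer multiplier is c × k ≈ 1.703, so ΔY = k × (c·ΔTR) = (−€231.84 billion) / 0.37 ≈ −€627 billion.

−€627 billion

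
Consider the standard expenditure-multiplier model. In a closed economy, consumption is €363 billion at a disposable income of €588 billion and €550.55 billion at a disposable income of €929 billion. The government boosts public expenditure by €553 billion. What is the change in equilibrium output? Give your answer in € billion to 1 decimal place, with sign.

MPC = ΔC/ΔYd = (550.55 − 363)/(929 − 588) = 187.55/341 = 0.55.
Government-spending multiplier = 1/(1 − MPC) = 1/(1 − 0.55) = 1/0.45 ≈ 2.222.
ΔY = k × ΔG = (+€553 billion) / 0.45 ≈ +€1,228.9 billion.

+€1,228.9 billion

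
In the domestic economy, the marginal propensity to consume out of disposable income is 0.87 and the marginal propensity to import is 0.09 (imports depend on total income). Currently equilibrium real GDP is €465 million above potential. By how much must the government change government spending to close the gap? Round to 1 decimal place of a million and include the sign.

Spending multiplier = 1/(1 − c + m) = 1/(1 − 0.87 + 0.09) = 1/0.22 ≈ 4.545.
Need ΔY = −€465 million, so ΔG = ΔY/k = (−€465 million) × 0.22 = −€102.3 million.
The government should cut government spending by €102.3 million.

−€102.3 million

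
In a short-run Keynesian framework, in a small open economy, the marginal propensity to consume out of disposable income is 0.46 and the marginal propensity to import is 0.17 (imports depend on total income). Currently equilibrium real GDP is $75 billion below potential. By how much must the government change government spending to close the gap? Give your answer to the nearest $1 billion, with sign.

+$53 billion

Spending multiplier = 1/(1 − c + m) = 1/(1 − 0.46 + 0.17) = 1/0.71 ≈ 1.408.
Need ΔY = +$75 billion, so ΔG = ΔY/k = (+$75 billion) × 0.71 ≈ +$53 billion.
The government should increase government spending by $53 billion.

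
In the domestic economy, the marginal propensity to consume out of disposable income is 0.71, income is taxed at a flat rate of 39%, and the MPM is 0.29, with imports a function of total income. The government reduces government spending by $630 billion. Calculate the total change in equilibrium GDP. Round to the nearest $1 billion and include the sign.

Spending multiplier = 1/(1 − c(1−t) + m) = 1/(1 − 0.71×0.61 + 0.29) = 1/0.8569 ≈ 1.167.
ΔY = k × ΔG = (−$630 billion) / 0.8569 ≈ −$735 billion.

−$735 billion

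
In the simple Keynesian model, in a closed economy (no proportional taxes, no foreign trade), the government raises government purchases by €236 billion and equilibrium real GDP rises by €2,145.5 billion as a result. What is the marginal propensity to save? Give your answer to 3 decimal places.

Implied spending multiplier k = ΔY/ΔG = 2,145.5/236 ≈ 9.0911.
Since k = 1/(1 − MPC), MPC = 1 − 1/k = 1 − ΔG/ΔY = 1 − 236/2,145.5 ≈ 0.890.
MPS = 1 − MPC = 0.110.

0.110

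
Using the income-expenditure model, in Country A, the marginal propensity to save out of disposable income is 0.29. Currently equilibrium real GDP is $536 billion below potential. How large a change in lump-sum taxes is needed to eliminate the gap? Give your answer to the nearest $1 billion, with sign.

−$219 billion

MPC = 1 − MPS = 1 − 0.29 = 0.71.
Spending multiplier = 1/(1 − MPC) = 1/(1 − 0.71) = 1/0.29 ≈ 3.448.
Tax multiplier = −c·k = −0.71/0.29 ≈ −2.448. Need ΔY = +$536 billion, so ΔT = ΔY/(−c·k) = −(+$536 billion) × 0.29 / 0.71 ≈ −$219 billion.
The government should cut lump-sum taxes by $219 billion.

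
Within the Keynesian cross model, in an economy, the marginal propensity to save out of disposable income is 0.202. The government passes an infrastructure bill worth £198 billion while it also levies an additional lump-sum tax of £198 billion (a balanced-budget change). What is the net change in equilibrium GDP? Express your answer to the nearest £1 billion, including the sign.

+£198 billion

MPC = 1 − MPS = 1 − 0.202 = 0.798.
Expenditure multiplier = 1/(1 − MPC) = 1/(1 − 0.798) = 1/0.202 ≈ 4.95.
ΔG contributes k·ΔG = (+£198 billion) / 0.202 ≈ +£980.2 billion.
ΔT of +£198 billion changes first-round spending by −c·ΔT = −£158.004 billion, contributing k·(−c·ΔT) = (−£158.004 billion) / 0.202 ≈ −£782.2 billion.
With ΔG = ΔT and no other leakages, the balanced-budget multiplier is 1, so ΔY = ΔG = +£198 billion.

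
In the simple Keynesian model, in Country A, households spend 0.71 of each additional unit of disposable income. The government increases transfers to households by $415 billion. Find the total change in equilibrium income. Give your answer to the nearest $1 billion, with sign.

+$1,016 billion

The transfer change shifts disposable income by +$415 billion, so first-round consumption changes by c·ΔTR = 0.71 × (+$415 billion) = +$294.65 billion.
Expenditure multiplier = 1/(1 − MPC) = 1/(1 − 0.71) = 1/0.29 ≈ 3.448.
The transfer multiplier is c × k ≈ 2.448, so ΔY = k × (c·ΔTR) = (+$294.65 billion) / 0.29 ≈ +$1,016 billion.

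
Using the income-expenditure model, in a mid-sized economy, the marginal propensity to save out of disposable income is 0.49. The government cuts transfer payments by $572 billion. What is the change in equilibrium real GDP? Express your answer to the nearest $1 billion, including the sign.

MPC = 1 − MPS = 1 − 0.49 = 0.51.
The transfer change shifts disposable income by −$572 billion, so first-round consumption changes by c·ΔTR = 0.51 × (−$572 billion) = −$291.72 billion.
Expenditure multiplier = 1/(1 − MPC) = 1/(1 − 0.51) = 1/0.49 ≈ 2.041.
The transfer multiplier is c × k ≈ 1.041, so ΔY = k × (c·ΔTR) = (−$291.72 billion) / 0.49 ≈ −$595 billion.

−$595 billion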